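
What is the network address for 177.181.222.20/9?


IP:   10110001.10110101.11011110.00010100
Mask: 11111111.10000000.00000000.00000000
AND operation:
Net:  10110001.10000000.00000000.00000000
Network: 177.128.0.0/9


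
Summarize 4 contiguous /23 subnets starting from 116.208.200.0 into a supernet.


Original prefix: /23
Number of subnets: 4 = 2^2
New prefix = 23 - 2 = 21
Supernet: 116.208.200.0/21


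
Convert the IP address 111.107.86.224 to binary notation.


111 = 01101111
107 = 01101011
86 = 01010110
224 = 11100000
Binary: 01101111.01101011.01010110.11100000


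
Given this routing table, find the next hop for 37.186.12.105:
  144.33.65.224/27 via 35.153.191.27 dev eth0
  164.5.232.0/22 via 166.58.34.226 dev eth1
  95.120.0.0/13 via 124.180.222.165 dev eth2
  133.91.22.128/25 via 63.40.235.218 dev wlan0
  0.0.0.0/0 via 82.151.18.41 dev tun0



Longest prefix match for 37.186.12.105:
  /27 144.33.65.224: no
  /22 164.5.232.0: no
  /13 95.120.0.0: no
  /25 133.91.22.128: no
  /0 0.0.0.0: MATCH
Selected: next-hop 82.151.18.41 via tun0 (matched /0)


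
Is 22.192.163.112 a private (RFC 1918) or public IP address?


RFC 1918 private ranges:
  10.0.0.0/8 (10.0.0.0 - 10.255.255.255)
  172.16.0.0/12 (172.16.0.0 - 172.31.255.255)
  192.168.0.0/16 (192.168.0.0 - 192.168.255.255)
Public (not in any RFC 1918 range)


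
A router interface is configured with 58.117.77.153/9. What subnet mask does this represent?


/9 means 9 network bits, 23 host bits
Binary: 11111111100000000000000000000000
Mask: 255.128.0.0


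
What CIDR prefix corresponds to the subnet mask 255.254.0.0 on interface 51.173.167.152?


Binary: 11111111.11111110.00000000.00000000
Count leading 1s
Prefix: /15


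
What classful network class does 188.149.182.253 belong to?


First octet: 188
Binary: 10111100
10xxxxxx -> Class B (128-191)
Class B, default mask 255.255.0.0 (/16)


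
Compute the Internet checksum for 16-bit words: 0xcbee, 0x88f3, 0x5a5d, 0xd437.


Sum all words (with carry folding):
+ 0xcbee = 0xcbee
+ 0x88f3 = 0x54e2
+ 0x5a5d = 0xaf3f
+ 0xd437 = 0x8377
One's complement: ~0x8377
Checksum = 0x7c88


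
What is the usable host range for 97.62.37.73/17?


Network: 97.62.0.0
Broadcast: 97.62.127.255
First usable = network + 1
Last usable = broadcast - 1
Range: 97.62.0.1 to 97.62.127.254


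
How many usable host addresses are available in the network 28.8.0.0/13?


Host bits = 32 - 13 = 19
Total addresses = 2^19 = 524288
Usable = total - 2 (network and broadcast)
Usable hosts: 524286


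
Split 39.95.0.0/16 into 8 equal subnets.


New prefix = 16 + 3 = 19
Each subnet has 8192 addresses
  39.95.0.0/19
  39.95.32.0/19
  39.95.64.0/19
  39.95.96.0/19
  39.95.128.0/19
  39.95.160.0/19
  39.95.192.0/19
  39.95.224.0/19
Subnets: 39.95.0.0/19, 39.95.32.0/19, 39.95.64.0/19, 39.95.96.0/19, 39.95.128.0/19, 39.95.160.0/19, 39.95.192.0/19, 39.95.224.0/19


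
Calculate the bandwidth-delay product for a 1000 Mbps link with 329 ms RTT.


BDP = bandwidth * RTT
= 1000 Mbps * 329 ms
= 1000 * 1e6 * 329 / 1000 bits
= 329000000 bits
= 41125000 bytes
= 40161.1328 KB
BDP = 329000000 bits (41125000 bytes)


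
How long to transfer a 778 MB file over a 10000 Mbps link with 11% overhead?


Effective throughput = 10000 * (1 - 11/100) = 8900 Mbps
File size in Mb = 778 * 8 = 6224 Mb
Time = 6224 / 8900
Time = 0.6993 seconds


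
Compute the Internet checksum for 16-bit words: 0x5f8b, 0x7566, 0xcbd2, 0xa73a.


Sum all words (with carry folding):
+ 0x5f8b = 0x5f8b
+ 0x7566 = 0xd4f1
+ 0xcbd2 = 0xa0c4
+ 0xa73a = 0x47ff
One's complement: ~0x47ff
Checksum = 0xb800


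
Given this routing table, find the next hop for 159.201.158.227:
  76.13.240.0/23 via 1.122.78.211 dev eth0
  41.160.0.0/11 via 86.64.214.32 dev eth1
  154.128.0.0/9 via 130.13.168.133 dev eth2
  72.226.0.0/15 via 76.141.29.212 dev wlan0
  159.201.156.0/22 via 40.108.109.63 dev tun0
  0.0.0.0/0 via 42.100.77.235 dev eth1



Longest prefix match for 159.201.158.227:
  /23 76.13.240.0: no
  /11 41.160.0.0: no
  /9 154.128.0.0: no
  /15 72.226.0.0: no
  /22 159.201.156.0: MATCH
  /0 0.0.0.0: MATCH
Selected: next-hop 40.108.109.63 via tun0 (matched /22)


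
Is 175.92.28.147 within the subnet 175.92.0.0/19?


Subnet network: 175.92.0.0
Test IP AND mask: 175.92.0.0
Yes, 175.92.28.147 is in 175.92.0.0/19


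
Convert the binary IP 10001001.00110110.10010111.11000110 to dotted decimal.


10001001 = 137
00110110 = 54
10010111 = 151
11000110 = 198
IP: 137.54.151.198


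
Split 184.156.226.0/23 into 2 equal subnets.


New prefix = 23 + 1 = 24
Each subnet has 256 addresses
  184.156.226.0/24
  184.156.227.0/24
Subnets: 184.156.226.0/24, 184.156.227.0/24


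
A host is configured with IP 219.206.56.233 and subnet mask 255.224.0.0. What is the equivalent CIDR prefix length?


Binary: 11111111.11100000.00000000.00000000
Count leading 1s
Prefix: /11


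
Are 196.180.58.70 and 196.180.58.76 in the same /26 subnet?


Mask: 255.255.255.192
196.180.58.70 AND mask = 196.180.58.64
196.180.58.76 AND mask = 196.180.58.64
Yes, same subnet (196.180.58.64)


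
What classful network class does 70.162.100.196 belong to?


First octet: 70
Binary: 01000110
0xxxxxxx -> Class A (1-126)
Class A, default mask 255.0.0.0 (/8)


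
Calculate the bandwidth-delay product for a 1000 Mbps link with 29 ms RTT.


BDP = bandwidth * RTT
= 1000 Mbps * 29 ms
= 1000 * 1e6 * 29 / 1000 bits
= 29000000 bits
= 3625000 bytes
= 3540.0391 KB
BDP = 29000000 bits (3625000 bytes)


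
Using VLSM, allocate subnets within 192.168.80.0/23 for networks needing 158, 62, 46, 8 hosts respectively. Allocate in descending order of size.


158 hosts -> /24 (254 usable): 192.168.80.0/24
62 hosts -> /26 (62 usable): 192.168.81.0/26
46 hosts -> /26 (62 usable): 192.168.81.64/26
8 hosts -> /28 (14 usable): 192.168.81.128/28
Allocation: 192.168.80.0/24 (158 hosts, 254 usable); 192.168.81.0/26 (62 hosts, 62 usable); 192.168.81.64/26 (46 hosts, 62 usable); 192.168.81.128/28 (8 hosts, 14 usable)


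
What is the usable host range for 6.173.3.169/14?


Network: 6.172.0.0
Broadcast: 6.175.255.255
First usable = network + 1
Last usable = broadcast - 1
Range: 6.172.0.1 to 6.175.255.254


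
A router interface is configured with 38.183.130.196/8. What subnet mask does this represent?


/8 means 8 network bits, 24 host bits
Binary: 11111111000000000000000000000000
Mask: 255.0.0.0


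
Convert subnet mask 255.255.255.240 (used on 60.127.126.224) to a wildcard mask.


Subnet mask: 255.255.255.240
Wildcard = 255.255.255.255 - subnet mask
255 - 255 = 0
255 - 255 = 0
255 - 255 = 0
255 - 240 = 15
Wildcard: 0.0.0.15


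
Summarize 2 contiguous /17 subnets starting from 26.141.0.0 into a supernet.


Original prefix: /17
Number of subnets: 2 = 2^1
New prefix = 17 - 1 = 16
Supernet: 26.141.0.0/16


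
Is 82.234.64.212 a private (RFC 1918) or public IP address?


RFC 1918 private ranges:
  10.0.0.0/8 (10.0.0.0 - 10.255.255.255)
  172.16.0.0/12 (172.16.0.0 - 172.31.255.255)
  192.168.0.0/16 (192.168.0.0 - 192.168.255.255)
Public (not in any RFC 1918 range)


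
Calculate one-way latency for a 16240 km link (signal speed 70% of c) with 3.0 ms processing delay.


Speed = 0.7 * 3e5 km/s = 210000 km/s
Propagation delay = 16240 / 210000 = 0.0773 s = 77.3333 ms
Processing delay = 3.0 ms
Total one-way latency = 80.3333 ms


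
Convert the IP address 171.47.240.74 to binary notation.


171 = 10101011
47 = 00101111
240 = 11110000
74 = 01001010
Binary: 10101011.00101111.11110000.01001010


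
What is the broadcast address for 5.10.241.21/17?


Network: 5.10.128.0/17
Host bits = 15
Set all host bits to 1:
Broadcast: 5.10.255.255


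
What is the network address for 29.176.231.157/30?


IP:   00011101.10110000.11100111.10011101
Mask: 11111111.11111111.11111111.11111100
AND operation:
Net:  00011101.10110000.11100111.10011100
Network: 29.176.231.156/30


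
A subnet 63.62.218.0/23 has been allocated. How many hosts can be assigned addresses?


Host bits = 32 - 23 = 9
Total addresses = 2^9 = 512
Usable = total - 2 (network and broadcast)
Usable hosts: 510


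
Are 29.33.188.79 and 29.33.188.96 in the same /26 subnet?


Mask: 255.255.255.192
29.33.188.79 AND mask = 29.33.188.64
29.33.188.96 AND mask = 29.33.188.64
Yes, same subnet (29.33.188.64)


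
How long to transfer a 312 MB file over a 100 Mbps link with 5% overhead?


Effective throughput = 100 * (1 - 5/100) = 95 Mbps
File size in Mb = 312 * 8 = 2496 Mb
Time = 2496 / 95
Time = 26.2737 seconds


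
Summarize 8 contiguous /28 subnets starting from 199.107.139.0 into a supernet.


Original prefix: /28
Number of subnets: 8 = 2^3
New prefix = 28 - 3 = 25
Supernet: 199.107.139.0/25


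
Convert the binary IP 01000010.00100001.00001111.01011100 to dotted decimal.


01000010 = 66
00100001 = 33
00001111 = 15
01011100 = 92
IP: 66.33.15.92


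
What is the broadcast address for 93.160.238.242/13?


Network: 93.160.0.0/13
Host bits = 19
Set all host bits to 1:
Broadcast: 93.167.255.255


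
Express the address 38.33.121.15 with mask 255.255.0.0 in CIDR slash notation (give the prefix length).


Binary: 11111111.11111111.00000000.00000000
Count leading 1s
Prefix: /16


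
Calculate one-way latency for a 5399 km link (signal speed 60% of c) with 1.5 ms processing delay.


Speed = 0.6 * 3e5 km/s = 180000 km/s
Propagation delay = 5399 / 180000 = 0.03 s = 29.9944 ms
Processing delay = 1.5 ms
Total one-way latency = 31.4944 ms


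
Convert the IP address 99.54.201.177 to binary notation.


99 = 01100011
54 = 00110110
201 = 11001001
177 = 10110001
Binary: 01100011.00110110.11001001.10110001


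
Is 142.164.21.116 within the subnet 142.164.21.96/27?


Subnet network: 142.164.21.96
Test IP AND mask: 142.164.21.96
Yes, 142.164.21.116 is in 142.164.21.96/27


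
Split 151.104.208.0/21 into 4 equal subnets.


New prefix = 21 + 2 = 23
Each subnet has 512 addresses
  151.104.208.0/23
  151.104.210.0/23
  151.104.212.0/23
  151.104.214.0/23
Subnets: 151.104.208.0/23, 151.104.210.0/23, 151.104.212.0/23, 151.104.214.0/23


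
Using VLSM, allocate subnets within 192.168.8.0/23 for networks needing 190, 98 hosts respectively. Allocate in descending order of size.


190 hosts -> /24 (254 usable): 192.168.8.0/24
98 hosts -> /25 (126 usable): 192.168.9.0/25
Allocation: 192.168.8.0/24 (190 hosts, 254 usable); 192.168.9.0/25 (98 hosts, 126 usable)


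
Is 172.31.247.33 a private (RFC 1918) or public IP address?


RFC 1918 private ranges:
  10.0.0.0/8 (10.0.0.0 - 10.255.255.255)
  172.16.0.0/12 (172.16.0.0 - 172.31.255.255)
  192.168.0.0/16 (192.168.0.0 - 192.168.255.255)
Private (in 172.16.0.0/12)


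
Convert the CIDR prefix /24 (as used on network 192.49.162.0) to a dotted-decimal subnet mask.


/24 means 24 network bits, 8 host bits
Binary: 11111111111111111111111100000000
Mask: 255.255.255.0


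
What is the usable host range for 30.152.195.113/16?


Network: 30.152.0.0
Broadcast: 30.152.255.255
First usable = network + 1
Last usable = broadcast - 1
Range: 30.152.0.1 to 30.152.255.254


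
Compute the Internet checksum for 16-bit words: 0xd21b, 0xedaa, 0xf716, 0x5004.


Sum all words (with carry folding):
+ 0xd21b = 0xd21b
+ 0xedaa = 0xbfc6
+ 0xf716 = 0xb6dd
+ 0x5004 = 0x06e2
One's complement: ~0x06e2
Checksum = 0xf91d


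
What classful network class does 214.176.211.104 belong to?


First octet: 214
Binary: 11010110
110xxxxx -> Class C (192-223)
Class C, default mask 255.255.255.0 (/24)


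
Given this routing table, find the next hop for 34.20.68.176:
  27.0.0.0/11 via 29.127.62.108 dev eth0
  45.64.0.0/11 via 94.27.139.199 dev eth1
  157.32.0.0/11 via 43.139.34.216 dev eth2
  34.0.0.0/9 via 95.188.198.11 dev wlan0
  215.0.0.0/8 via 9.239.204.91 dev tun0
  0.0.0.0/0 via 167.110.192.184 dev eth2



Longest prefix match for 34.20.68.176:
  /11 27.0.0.0: no
  /11 45.64.0.0: no
  /11 157.32.0.0: no
  /9 34.0.0.0: MATCH
  /8 215.0.0.0: no
  /0 0.0.0.0: MATCH
Selected: next-hop 95.188.198.11 via wlan0 (matched /9)


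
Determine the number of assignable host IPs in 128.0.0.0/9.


Host bits = 32 - 9 = 23
Total addresses = 2^23 = 8388608
Usable = total - 2 (network and broadcast)
Usable hosts: 8388606


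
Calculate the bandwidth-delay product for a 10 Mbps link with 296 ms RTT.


BDP = bandwidth * RTT
= 10 Mbps * 296 ms
= 10 * 1e6 * 296 / 1000 bits
= 2960000 bits
= 370000 bytes
= 361.3281 KB
BDP = 2960000 bits (370000 bytes)


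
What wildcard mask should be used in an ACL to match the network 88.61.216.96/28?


Subnet mask: 255.255.255.240
Wildcard = 255.255.255.255 - subnet mask
255 - 255 = 0
255 - 255 = 0
255 - 255 = 0
255 - 240 = 15
Wildcard: 0.0.0.15


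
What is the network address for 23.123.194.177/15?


IP:   00010111.01111011.11000010.10110001
Mask: 11111111.11111110.00000000.00000000
AND operation:
Net:  00010111.01111010.00000000.00000000
Network: 23.122.0.0/15


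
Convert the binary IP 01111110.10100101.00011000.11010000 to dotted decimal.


01111110 = 126
10100101 = 165
00011000 = 24
11010000 = 208
IP: 126.165.24.208


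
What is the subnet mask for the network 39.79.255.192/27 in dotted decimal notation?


/27 means 27 network bits, 5 host bits
Binary: 11111111111111111111111111100000
Mask: 255.255.255.224


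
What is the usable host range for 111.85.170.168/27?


Network: 111.85.170.160
Broadcast: 111.85.170.191
First usable = network + 1
Last usable = broadcast - 1
Range: 111.85.170.161 to 111.85.170.190


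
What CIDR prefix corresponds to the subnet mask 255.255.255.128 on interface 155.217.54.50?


Binary: 11111111.11111111.11111111.10000000
Count leading 1s
Prefix: /25


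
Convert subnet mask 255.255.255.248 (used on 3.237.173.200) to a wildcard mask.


Subnet mask: 255.255.255.248
Wildcard = 255.255.255.255 - subnet mask
255 - 255 = 0
255 - 255 = 0
255 - 255 = 0
255 - 248 = 7
Wildcard: 0.0.0.7


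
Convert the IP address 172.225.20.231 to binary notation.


172 = 10101100
225 = 11100001
20 = 00010100
231 = 11100111
Binary: 10101100.11100001.00010100.11100111


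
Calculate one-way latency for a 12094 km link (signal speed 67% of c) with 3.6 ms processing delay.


Speed = 0.67 * 3e5 km/s = 201000 km/s
Propagation delay = 12094 / 201000 = 0.0602 s = 60.1692 ms
Processing delay = 3.6 ms
Total one-way latency = 63.7692 ms


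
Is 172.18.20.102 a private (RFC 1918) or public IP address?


RFC 1918 private ranges:
  10.0.0.0/8 (10.0.0.0 - 10.255.255.255)
  172.16.0.0/12 (172.16.0.0 - 172.31.255.255)
  192.168.0.0/16 (192.168.0.0 - 192.168.255.255)
Private (in 172.16.0.0/12)


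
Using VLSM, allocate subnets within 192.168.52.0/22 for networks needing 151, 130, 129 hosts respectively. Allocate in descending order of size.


151 hosts -> /24 (254 usable): 192.168.52.0/24
130 hosts -> /24 (254 usable): 192.168.53.0/24
129 hosts -> /24 (254 usable): 192.168.54.0/24
Allocation: 192.168.52.0/24 (151 hosts, 254 usable); 192.168.53.0/24 (130 hosts, 254 usable); 192.168.54.0/24 (129 hosts, 254 usable)


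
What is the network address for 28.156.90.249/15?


IP:   00011100.10011100.01011010.11111001
Mask: 11111111.11111110.00000000.00000000
AND operation:
Net:  00011100.10011100.00000000.00000000
Network: 28.156.0.0/15


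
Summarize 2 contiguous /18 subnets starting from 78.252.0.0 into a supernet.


Original prefix: /18
Number of subnets: 2 = 2^1
New prefix = 18 - 1 = 17
Supernet: 78.252.0.0/17


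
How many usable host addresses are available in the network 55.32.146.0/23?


Host bits = 32 - 23 = 9
Total addresses = 2^9 = 512
Usable = total - 2 (network and broadcast)
Usable hosts: 510


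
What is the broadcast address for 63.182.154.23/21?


Network: 63.182.152.0/21
Host bits = 11
Set all host bits to 1:
Broadcast: 63.182.159.255


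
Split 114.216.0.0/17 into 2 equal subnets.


New prefix = 17 + 1 = 18
Each subnet has 16384 addresses
  114.216.0.0/18
  114.216.64.0/18
Subnets: 114.216.0.0/18, 114.216.64.0/18


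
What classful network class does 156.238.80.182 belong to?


First octet: 156
Binary: 10011100
10xxxxxx -> Class B (128-191)
Class B, default mask 255.255.0.0 (/16)


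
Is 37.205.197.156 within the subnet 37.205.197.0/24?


Subnet network: 37.205.197.0
Test IP AND mask: 37.205.197.0
Yes, 37.205.197.156 is in 37.205.197.0/24


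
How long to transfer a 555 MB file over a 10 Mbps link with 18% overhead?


Effective throughput = 10 * (1 - 18/100) = 8.2 Mbps
File size in Mb = 555 * 8 = 4440 Mb
Time = 4440 / 8.2
Time = 541.4634 seconds


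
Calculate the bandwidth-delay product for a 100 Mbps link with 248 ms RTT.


BDP = bandwidth * RTT
= 100 Mbps * 248 ms
= 100 * 1e6 * 248 / 1000 bits
= 24800000 bits
= 3100000 bytes
= 3027.3438 KB
BDP = 24800000 bits (3100000 bytes)


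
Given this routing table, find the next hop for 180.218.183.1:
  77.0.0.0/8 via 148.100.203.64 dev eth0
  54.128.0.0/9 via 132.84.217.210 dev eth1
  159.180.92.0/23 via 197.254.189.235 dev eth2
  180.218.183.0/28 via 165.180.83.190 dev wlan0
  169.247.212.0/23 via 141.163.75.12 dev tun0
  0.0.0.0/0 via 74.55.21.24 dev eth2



Longest prefix match for 180.218.183.1:
  /8 77.0.0.0: no
  /9 54.128.0.0: no
  /23 159.180.92.0: no
  /28 180.218.183.0: MATCH
  /23 169.247.212.0: no
  /0 0.0.0.0: MATCH
Selected: next-hop 165.180.83.190 via wlan0 (matched /28)


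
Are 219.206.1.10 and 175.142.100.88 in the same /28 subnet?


Mask: 255.255.255.240
219.206.1.10 AND mask = 219.206.1.0
175.142.100.88 AND mask = 175.142.100.80
No, different subnets (219.206.1.0 vs 175.142.100.80)


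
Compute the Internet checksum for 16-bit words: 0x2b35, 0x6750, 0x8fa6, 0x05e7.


Sum all words (with carry folding):
+ 0x2b35 = 0x2b35
+ 0x6750 = 0x9285
+ 0x8fa6 = 0x222c
+ 0x05e7 = 0x2813
One's complement: ~0x2813
Checksum = 0xd7ec


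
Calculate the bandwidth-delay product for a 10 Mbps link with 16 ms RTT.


BDP = bandwidth * RTT
= 10 Mbps * 16 ms
= 10 * 1e6 * 16 / 1000 bits
= 160000 bits
= 20000 bytes
= 19.5312 KB
BDP = 160000 bits (20000 bytes)


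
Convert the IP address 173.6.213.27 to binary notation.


173 = 10101101
6 = 00000110
213 = 11010101
27 = 00011011
Binary: 10101101.00000110.11010101.00011011


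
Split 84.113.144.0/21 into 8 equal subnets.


New prefix = 21 + 3 = 24
Each subnet has 256 addresses
  84.113.144.0/24
  84.113.145.0/24
  84.113.146.0/24
  84.113.147.0/24
  84.113.148.0/24
  84.113.149.0/24
  84.113.150.0/24
  84.113.151.0/24
Subnets: 84.113.144.0/24, 84.113.145.0/24, 84.113.146.0/24, 84.113.147.0/24, 84.113.148.0/24, 84.113.149.0/24, 84.113.150.0/24, 84.113.151.0/24


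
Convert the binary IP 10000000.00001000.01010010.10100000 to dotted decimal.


10000000 = 128
00001000 = 8
01010010 = 82
10100000 = 160
IP: 128.8.82.160


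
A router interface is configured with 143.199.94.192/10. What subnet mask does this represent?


/10 means 10 network bits, 22 host bits
Binary: 11111111110000000000000000000000
Mask: 255.192.0.0


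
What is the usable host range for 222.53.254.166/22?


Network: 222.53.252.0
Broadcast: 222.53.255.255
First usable = network + 1
Last usable = broadcast - 1
Range: 222.53.252.1 to 222.53.255.254


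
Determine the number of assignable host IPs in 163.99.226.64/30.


Host bits = 32 - 30 = 2
Total addresses = 2^2 = 4
Usable = total - 2 (network and broadcast)
Usable hosts: 2


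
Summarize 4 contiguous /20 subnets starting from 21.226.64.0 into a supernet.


Original prefix: /20
Number of subnets: 4 = 2^2
New prefix = 20 - 2 = 18
Supernet: 21.226.64.0/18


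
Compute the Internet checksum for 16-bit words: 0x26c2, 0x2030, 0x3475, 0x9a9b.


Sum all words (with carry folding):
+ 0x26c2 = 0x26c2
+ 0x2030 = 0x46f2
+ 0x3475 = 0x7b67
+ 0x9a9b = 0x1603
One's complement: ~0x1603
Checksum = 0xe9fc


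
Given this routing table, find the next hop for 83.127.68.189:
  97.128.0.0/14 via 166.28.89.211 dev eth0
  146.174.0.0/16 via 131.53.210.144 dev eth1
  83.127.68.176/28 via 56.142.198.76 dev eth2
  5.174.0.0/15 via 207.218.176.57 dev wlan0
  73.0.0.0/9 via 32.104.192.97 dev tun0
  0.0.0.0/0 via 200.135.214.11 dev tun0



Longest prefix match for 83.127.68.189:
  /14 97.128.0.0: no
  /16 146.174.0.0: no
  /28 83.127.68.176: MATCH
  /15 5.174.0.0: no
  /9 73.0.0.0: no
  /0 0.0.0.0: MATCH
Selected: next-hop 56.142.198.76 via eth2 (matched /28)


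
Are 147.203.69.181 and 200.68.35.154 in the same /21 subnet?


Mask: 255.255.248.0
147.203.69.181 AND mask = 147.203.64.0
200.68.35.154 AND mask = 200.68.32.0
No, different subnets (147.203.64.0 vs 200.68.32.0)


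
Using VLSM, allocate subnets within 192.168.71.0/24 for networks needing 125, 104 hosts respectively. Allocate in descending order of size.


125 hosts -> /25 (126 usable): 192.168.71.0/25
104 hosts -> /25 (126 usable): 192.168.71.128/25
Allocation: 192.168.71.0/25 (125 hosts, 126 usable); 192.168.71.128/25 (104 hosts, 126 usable)


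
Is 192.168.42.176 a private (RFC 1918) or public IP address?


RFC 1918 private ranges:
  10.0.0.0/8 (10.0.0.0 - 10.255.255.255)
  172.16.0.0/12 (172.16.0.0 - 172.31.255.255)
  192.168.0.0/16 (192.168.0.0 - 192.168.255.255)
Private (in 192.168.0.0/16)


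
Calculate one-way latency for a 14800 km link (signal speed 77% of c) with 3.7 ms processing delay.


Speed = 0.77 * 3e5 km/s = 231000 km/s
Propagation delay = 14800 / 231000 = 0.0641 s = 64.0693 ms
Processing delay = 3.7 ms
Total one-way latency = 67.7693 ms


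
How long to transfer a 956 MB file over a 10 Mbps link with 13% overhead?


Effective throughput = 10 * (1 - 13/100) = 8.7 Mbps
File size in Mb = 956 * 8 = 7648 Mb
Time = 7648 / 8.7
Time = 879.0805 seconds


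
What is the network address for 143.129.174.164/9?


IP:   10001111.10000001.10101110.10100100
Mask: 11111111.10000000.00000000.00000000
AND operation:
Net:  10001111.10000000.00000000.00000000
Network: 143.128.0.0/9


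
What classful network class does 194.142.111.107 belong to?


First octet: 194
Binary: 11000010
110xxxxx -> Class C (192-223)
Class C, default mask 255.255.255.0 (/24)


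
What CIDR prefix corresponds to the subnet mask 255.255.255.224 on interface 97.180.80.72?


Binary: 11111111.11111111.11111111.11100000
Count leading 1s
Prefix: /27


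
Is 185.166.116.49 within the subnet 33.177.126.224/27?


Subnet network: 33.177.126.224
Test IP AND mask: 185.166.116.32
No, 185.166.116.49 is not in 33.177.126.224/27


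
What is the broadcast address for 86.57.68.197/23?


Network: 86.57.68.0/23
Host bits = 9
Set all host bits to 1:
Broadcast: 86.57.69.255


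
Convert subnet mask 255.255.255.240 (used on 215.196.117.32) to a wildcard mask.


Subnet mask: 255.255.255.240
Wildcard = 255.255.255.255 - subnet mask
255 - 255 = 0
255 - 255 = 0
255 - 255 = 0
255 - 240 = 15
Wildcard: 0.0.0.15


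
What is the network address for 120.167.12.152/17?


IP:   01111000.10100111.00001100.10011000
Mask: 11111111.11111111.10000000.00000000
AND operation:
Net:  01111000.10100111.00000000.00000000
Network: 120.167.0.0/17


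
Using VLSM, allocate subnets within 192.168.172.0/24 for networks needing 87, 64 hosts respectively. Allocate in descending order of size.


87 hosts -> /25 (126 usable): 192.168.172.0/25
64 hosts -> /25 (126 usable): 192.168.172.128/25
Allocation: 192.168.172.0/25 (87 hosts, 126 usable); 192.168.172.128/25 (64 hosts, 126 usable)


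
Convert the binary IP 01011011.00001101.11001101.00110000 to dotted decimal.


01011011 = 91
00001101 = 13
11001101 = 205
00110000 = 48
IP: 91.13.205.48


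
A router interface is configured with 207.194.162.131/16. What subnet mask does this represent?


/16 means 16 network bits, 16 host bits
Binary: 11111111111111110000000000000000
Mask: 255.255.0.0


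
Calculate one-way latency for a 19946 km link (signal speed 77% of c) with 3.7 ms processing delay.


Speed = 0.77 * 3e5 km/s = 231000 km/s
Propagation delay = 19946 / 231000 = 0.0863 s = 86.3463 ms
Processing delay = 3.7 ms
Total one-way latency = 90.0463 ms


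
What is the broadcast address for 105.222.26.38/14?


Network: 105.220.0.0/14
Host bits = 18
Set all host bits to 1:
Broadcast: 105.223.255.255


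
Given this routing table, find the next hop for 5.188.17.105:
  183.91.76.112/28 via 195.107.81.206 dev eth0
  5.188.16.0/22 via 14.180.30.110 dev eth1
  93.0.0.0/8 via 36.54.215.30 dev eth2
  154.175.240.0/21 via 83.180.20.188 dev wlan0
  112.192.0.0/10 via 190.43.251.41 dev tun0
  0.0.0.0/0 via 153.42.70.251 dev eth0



Longest prefix match for 5.188.17.105:
  /28 183.91.76.112: no
  /22 5.188.16.0: MATCH
  /8 93.0.0.0: no
  /21 154.175.240.0: no
  /10 112.192.0.0: no
  /0 0.0.0.0: MATCH
Selected: next-hop 14.180.30.110 via eth1 (matched /22)


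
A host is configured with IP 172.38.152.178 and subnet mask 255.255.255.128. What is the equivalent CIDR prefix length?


Binary: 11111111.11111111.11111111.10000000
Count leading 1s
Prefix: /25


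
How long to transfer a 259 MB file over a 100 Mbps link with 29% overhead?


Effective throughput = 100 * (1 - 29/100) = 71 Mbps
File size in Mb = 259 * 8 = 2072 Mb
Time = 2072 / 71
Time = 29.1831 seconds


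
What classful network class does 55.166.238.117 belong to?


First octet: 55
Binary: 00110111
0xxxxxxx -> Class A (1-126)
Class A, default mask 255.0.0.0 (/8)


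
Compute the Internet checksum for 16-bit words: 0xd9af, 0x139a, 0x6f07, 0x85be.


Sum all words (with carry folding):
+ 0xd9af = 0xd9af
+ 0x139a = 0xed49
+ 0x6f07 = 0x5c51
+ 0x85be = 0xe20f
One's complement: ~0xe20f
Checksum = 0x1df0


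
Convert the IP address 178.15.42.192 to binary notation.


178 = 10110010
15 = 00001111
42 = 00101010
192 = 11000000
Binary: 10110010.00001111.00101010.11000000


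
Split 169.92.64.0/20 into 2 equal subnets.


New prefix = 20 + 1 = 21
Each subnet has 2048 addresses
  169.92.64.0/21
  169.92.72.0/21
Subnets: 169.92.64.0/21, 169.92.72.0/21


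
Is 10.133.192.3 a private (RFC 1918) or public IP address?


RFC 1918 private ranges:
  10.0.0.0/8 (10.0.0.0 - 10.255.255.255)
  172.16.0.0/12 (172.16.0.0 - 172.31.255.255)
  192.168.0.0/16 (192.168.0.0 - 192.168.255.255)
Private (in 10.0.0.0/8)


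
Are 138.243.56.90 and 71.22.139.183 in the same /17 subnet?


Mask: 255.255.128.0
138.243.56.90 AND mask = 138.243.0.0
71.22.139.183 AND mask = 71.22.128.0
No, different subnets (138.243.0.0 vs 71.22.128.0)


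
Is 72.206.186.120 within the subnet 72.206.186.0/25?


Subnet network: 72.206.186.0
Test IP AND mask: 72.206.186.0
Yes, 72.206.186.120 is in 72.206.186.0/25


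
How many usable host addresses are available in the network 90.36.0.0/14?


Host bits = 32 - 14 = 18
Total addresses = 2^18 = 262144
Usable = total - 2 (network and broadcast)
Usable hosts: 262142


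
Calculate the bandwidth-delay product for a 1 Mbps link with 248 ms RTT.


BDP = bandwidth * RTT
= 1 Mbps * 248 ms
= 1 * 1e6 * 248 / 1000 bits
= 248000 bits
= 31000 bytes
= 30.2734 KB
BDP = 248000 bits (31000 bytes)


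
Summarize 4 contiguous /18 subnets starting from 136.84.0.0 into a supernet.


Original prefix: /18
Number of subnets: 4 = 2^2
New prefix = 18 - 2 = 16
Supernet: 136.84.0.0/16


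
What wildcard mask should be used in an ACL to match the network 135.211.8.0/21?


Subnet mask: 255.255.248.0
Wildcard = 255.255.255.255 - subnet mask
255 - 255 = 0
255 - 255 = 0
255 - 248 = 7
255 - 0 = 255
Wildcard: 0.0.7.255


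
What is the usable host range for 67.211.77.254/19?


Network: 67.211.64.0
Broadcast: 67.211.95.255
First usable = network + 1
Last usable = broadcast - 1
Range: 67.211.64.1 to 67.211.95.254


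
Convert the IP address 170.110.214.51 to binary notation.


170 = 10101010
110 = 01101110
214 = 11010110
51 = 00110011
Binary: 10101010.01101110.11010110.00110011


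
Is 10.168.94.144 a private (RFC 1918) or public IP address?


RFC 1918 private ranges:
  10.0.0.0/8 (10.0.0.0 - 10.255.255.255)
  172.16.0.0/12 (172.16.0.0 - 172.31.255.255)
  192.168.0.0/16 (192.168.0.0 - 192.168.255.255)
Private (in 10.0.0.0/8)


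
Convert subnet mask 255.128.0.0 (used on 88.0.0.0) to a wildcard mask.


Subnet mask: 255.128.0.0
Wildcard = 255.255.255.255 - subnet mask
255 - 255 = 0
255 - 128 = 127
255 - 0 = 255
255 - 0 = 255
Wildcard: 0.127.255.255


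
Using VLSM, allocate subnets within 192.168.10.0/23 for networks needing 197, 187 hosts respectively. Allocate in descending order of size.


197 hosts -> /24 (254 usable): 192.168.10.0/24
187 hosts -> /24 (254 usable): 192.168.11.0/24
Allocation: 192.168.10.0/24 (197 hosts, 254 usable); 192.168.11.0/24 (187 hosts, 254 usable)


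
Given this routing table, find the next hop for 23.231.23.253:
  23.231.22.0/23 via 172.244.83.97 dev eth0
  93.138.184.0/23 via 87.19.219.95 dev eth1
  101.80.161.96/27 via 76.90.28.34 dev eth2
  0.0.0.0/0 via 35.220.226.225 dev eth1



Longest prefix match for 23.231.23.253:
  /23 23.231.22.0: MATCH
  /23 93.138.184.0: no
  /27 101.80.161.96: no
  /0 0.0.0.0: MATCH
Selected: next-hop 172.244.83.97 via eth0 (matched /23)


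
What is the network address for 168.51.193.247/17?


IP:   10101000.00110011.11000001.11110111
Mask: 11111111.11111111.10000000.00000000
AND operation:
Net:  10101000.00110011.10000000.00000000
Network: 168.51.128.0/17


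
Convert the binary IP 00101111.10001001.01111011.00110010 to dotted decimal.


00101111 = 47
10001001 = 137
01111011 = 123
00110010 = 50
IP: 47.137.123.50


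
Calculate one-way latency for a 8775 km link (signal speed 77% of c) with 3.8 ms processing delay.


Speed = 0.77 * 3e5 km/s = 231000 km/s
Propagation delay = 8775 / 231000 = 0.038 s = 37.987 ms
Processing delay = 3.8 ms
Total one-way latency = 41.787 ms


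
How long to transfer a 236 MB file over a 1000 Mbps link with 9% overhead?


Effective throughput = 1000 * (1 - 9/100) = 910 Mbps
File size in Mb = 236 * 8 = 1888 Mb
Time = 1888 / 910
Time = 2.0747 seconds


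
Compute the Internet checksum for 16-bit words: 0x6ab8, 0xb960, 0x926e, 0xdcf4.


Sum all words (with carry folding):
+ 0x6ab8 = 0x6ab8
+ 0xb960 = 0x2419
+ 0x926e = 0xb687
+ 0xdcf4 = 0x937c
One's complement: ~0x937c
Checksum = 0x6c83


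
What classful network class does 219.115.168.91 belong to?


First octet: 219
Binary: 11011011
110xxxxx -> Class C (192-223)
Class C, default mask 255.255.255.0 (/24)


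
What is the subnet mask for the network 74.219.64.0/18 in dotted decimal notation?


/18 means 18 network bits, 14 host bits
Binary: 11111111111111111100000000000000
Mask: 255.255.192.0


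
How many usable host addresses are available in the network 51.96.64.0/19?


Host bits = 32 - 19 = 13
Total addresses = 2^13 = 8192
Usable = total - 2 (network and broadcast)
Usable hosts: 8190


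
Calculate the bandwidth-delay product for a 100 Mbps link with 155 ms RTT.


BDP = bandwidth * RTT
= 100 Mbps * 155 ms
= 100 * 1e6 * 155 / 1000 bits
= 15500000 bits
= 1937500 bytes
= 1892.0898 KB
BDP = 15500000 bits (1937500 bytes)


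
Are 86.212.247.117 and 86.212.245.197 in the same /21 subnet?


Mask: 255.255.248.0
86.212.247.117 AND mask = 86.212.240.0
86.212.245.197 AND mask = 86.212.240.0
Yes, same subnet (86.212.240.0)


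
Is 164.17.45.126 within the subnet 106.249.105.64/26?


Subnet network: 106.249.105.64
Test IP AND mask: 164.17.45.64
No, 164.17.45.126 is not in 106.249.105.64/26


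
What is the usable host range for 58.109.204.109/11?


Network: 58.96.0.0
Broadcast: 58.127.255.255
First usable = network + 1
Last usable = broadcast - 1
Range: 58.96.0.1 to 58.127.255.254


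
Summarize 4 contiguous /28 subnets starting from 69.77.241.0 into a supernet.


Original prefix: /28
Number of subnets: 4 = 2^2
New prefix = 28 - 2 = 26
Supernet: 69.77.241.0/26


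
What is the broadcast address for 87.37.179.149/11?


Network: 87.32.0.0/11
Host bits = 21
Set all host bits to 1:
Broadcast: 87.63.255.255


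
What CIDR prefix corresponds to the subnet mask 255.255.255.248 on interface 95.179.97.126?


Binary: 11111111.11111111.11111111.11111000
Count leading 1s
Prefix: /29


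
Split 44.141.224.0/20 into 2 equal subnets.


New prefix = 20 + 1 = 21
Each subnet has 2048 addresses
  44.141.224.0/21
  44.141.232.0/21
Subnets: 44.141.224.0/21, 44.141.232.0/21


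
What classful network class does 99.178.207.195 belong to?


First octet: 99
Binary: 01100011
0xxxxxxx -> Class A (1-126)
Class A, default mask 255.0.0.0 (/8)


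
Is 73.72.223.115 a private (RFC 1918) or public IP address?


RFC 1918 private ranges:
  10.0.0.0/8 (10.0.0.0 - 10.255.255.255)
  172.16.0.0/12 (172.16.0.0 - 172.31.255.255)
  192.168.0.0/16 (192.168.0.0 - 192.168.255.255)
Public (not in any RFC 1918 range)


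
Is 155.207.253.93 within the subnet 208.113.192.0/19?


Subnet network: 208.113.192.0
Test IP AND mask: 155.207.224.0
No, 155.207.253.93 is not in 208.113.192.0/19


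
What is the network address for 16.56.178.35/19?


IP:   00010000.00111000.10110010.00100011
Mask: 11111111.11111111.11100000.00000000
AND operation:
Net:  00010000.00111000.10100000.00000000
Network: 16.56.160.0/19


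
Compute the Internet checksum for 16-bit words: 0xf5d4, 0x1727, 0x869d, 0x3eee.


Sum all words (with carry folding):
+ 0xf5d4 = 0xf5d4
+ 0x1727 = 0x0cfc
+ 0x869d = 0x9399
+ 0x3eee = 0xd287
One's complement: ~0xd287
Checksum = 0x2d78


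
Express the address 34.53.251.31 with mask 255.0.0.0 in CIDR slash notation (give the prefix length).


Binary: 11111111.00000000.00000000.00000000
Count leading 1s
Prefix: /8


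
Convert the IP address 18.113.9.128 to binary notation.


18 = 00010010
113 = 01110001
9 = 00001001
128 = 10000000
Binary: 00010010.01110001.00001001.10000000


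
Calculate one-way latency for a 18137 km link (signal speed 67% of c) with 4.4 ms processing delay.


Speed = 0.67 * 3e5 km/s = 201000 km/s
Propagation delay = 18137 / 201000 = 0.0902 s = 90.2338 ms
Processing delay = 4.4 ms
Total one-way latency = 94.6338 ms


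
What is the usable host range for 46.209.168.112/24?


Network: 46.209.168.0
Broadcast: 46.209.168.255
First usable = network + 1
Last usable = broadcast - 1
Range: 46.209.168.1 to 46.209.168.254


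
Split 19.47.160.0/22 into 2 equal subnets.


New prefix = 22 + 1 = 23
Each subnet has 512 addresses
  19.47.160.0/23
  19.47.162.0/23
Subnets: 19.47.160.0/23, 19.47.162.0/23


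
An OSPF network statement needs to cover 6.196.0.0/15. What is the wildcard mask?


Subnet mask: 255.254.0.0
Wildcard = 255.255.255.255 - subnet mask
255 - 255 = 0
255 - 254 = 1
255 - 0 = 255
255 - 0 = 255
Wildcard: 0.1.255.255


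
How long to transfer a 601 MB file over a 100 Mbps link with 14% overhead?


Effective throughput = 100 * (1 - 14/100) = 86 Mbps
File size in Mb = 601 * 8 = 4808 Mb
Time = 4808 / 86
Time = 55.907 seconds


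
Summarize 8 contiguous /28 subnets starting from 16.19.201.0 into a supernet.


Original prefix: /28
Number of subnets: 8 = 2^3
New prefix = 28 - 3 = 25
Supernet: 16.19.201.0/25


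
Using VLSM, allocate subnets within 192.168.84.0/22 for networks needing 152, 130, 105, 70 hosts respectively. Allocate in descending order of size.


152 hosts -> /24 (254 usable): 192.168.84.0/24
130 hosts -> /24 (254 usable): 192.168.85.0/24
105 hosts -> /25 (126 usable): 192.168.86.0/25
70 hosts -> /25 (126 usable): 192.168.86.128/25
Allocation: 192.168.84.0/24 (152 hosts, 254 usable); 192.168.85.0/24 (130 hosts, 254 usable); 192.168.86.0/25 (105 hosts, 126 usable); 192.168.86.128/25 (70 hosts, 126 usable)


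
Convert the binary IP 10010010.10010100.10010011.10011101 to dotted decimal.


10010010 = 146
10010100 = 148
10010011 = 147
10011101 = 157
IP: 146.148.147.157


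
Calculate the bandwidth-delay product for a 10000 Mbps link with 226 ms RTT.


BDP = bandwidth * RTT
= 10000 Mbps * 226 ms
= 10000 * 1e6 * 226 / 1000 bits
= 2260000000 bits
= 282500000 bytes
= 275878.9062 KB
BDP = 2260000000 bits (282500000 bytes)


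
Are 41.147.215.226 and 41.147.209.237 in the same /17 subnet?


Mask: 255.255.128.0
41.147.215.226 AND mask = 41.147.128.0
41.147.209.237 AND mask = 41.147.128.0
Yes, same subnet (41.147.128.0)


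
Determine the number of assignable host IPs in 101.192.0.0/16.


Host bits = 32 - 16 = 16
Total addresses = 2^16 = 65536
Usable = total - 2 (network and broadcast)
Usable hosts: 65534


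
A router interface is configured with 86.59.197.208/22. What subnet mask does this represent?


/22 means 22 network bits, 10 host bits
Binary: 11111111111111111111110000000000
Mask: 255.255.252.0


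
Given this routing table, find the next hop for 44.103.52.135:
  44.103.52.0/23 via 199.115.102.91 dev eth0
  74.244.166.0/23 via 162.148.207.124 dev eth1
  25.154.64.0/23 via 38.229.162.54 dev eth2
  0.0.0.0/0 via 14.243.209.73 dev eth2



Longest prefix match for 44.103.52.135:
  /23 44.103.52.0: MATCH
  /23 74.244.166.0: no
  /23 25.154.64.0: no
  /0 0.0.0.0: MATCH
Selected: next-hop 199.115.102.91 via eth0 (matched /23)


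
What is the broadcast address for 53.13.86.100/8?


Network: 53.0.0.0/8
Host bits = 24
Set all host bits to 1:
Broadcast: 53.255.255.255


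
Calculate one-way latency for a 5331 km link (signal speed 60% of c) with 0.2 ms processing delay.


Speed = 0.6 * 3e5 km/s = 180000 km/s
Propagation delay = 5331 / 180000 = 0.0296 s = 29.6167 ms
Processing delay = 0.2 ms
Total one-way latency = 29.8167 ms


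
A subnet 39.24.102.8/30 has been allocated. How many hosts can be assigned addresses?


Host bits = 32 - 30 = 2
Total addresses = 2^2 = 4
Usable = total - 2 (network and broadcast)
Usable hosts: 2


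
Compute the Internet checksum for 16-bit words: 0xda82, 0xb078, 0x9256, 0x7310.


Sum all words (with carry folding):
+ 0xda82 = 0xda82
+ 0xb078 = 0x8afb
+ 0x9256 = 0x1d52
+ 0x7310 = 0x9062
One's complement: ~0x9062
Checksum = 0x6f9d


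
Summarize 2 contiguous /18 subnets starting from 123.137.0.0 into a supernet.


Original prefix: /18
Number of subnets: 2 = 2^1
New prefix = 18 - 1 = 17
Supernet: 123.137.0.0/17


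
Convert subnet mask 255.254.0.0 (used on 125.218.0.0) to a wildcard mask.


Subnet mask: 255.254.0.0
Wildcard = 255.255.255.255 - subnet mask
255 - 255 = 0
255 - 254 = 1
255 - 0 = 255
255 - 0 = 255
Wildcard: 0.1.255.255


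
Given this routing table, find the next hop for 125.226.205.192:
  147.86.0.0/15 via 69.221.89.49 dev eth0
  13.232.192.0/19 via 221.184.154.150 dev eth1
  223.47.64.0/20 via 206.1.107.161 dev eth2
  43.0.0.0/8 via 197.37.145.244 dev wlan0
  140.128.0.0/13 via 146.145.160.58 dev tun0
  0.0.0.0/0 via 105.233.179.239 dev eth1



Longest prefix match for 125.226.205.192:
  /15 147.86.0.0: no
  /19 13.232.192.0: no
  /20 223.47.64.0: no
  /8 43.0.0.0: no
  /13 140.128.0.0: no
  /0 0.0.0.0: MATCH
Selected: next-hop 105.233.179.239 via eth1 (matched /0)


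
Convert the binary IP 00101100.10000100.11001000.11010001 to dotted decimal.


00101100 = 44
10000100 = 132
11001000 = 200
11010001 = 209
IP: 44.132.200.209


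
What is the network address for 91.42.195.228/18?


IP:   01011011.00101010.11000011.11100100
Mask: 11111111.11111111.11000000.00000000
AND operation:
Net:  01011011.00101010.11000000.00000000
Network: 91.42.192.0/18


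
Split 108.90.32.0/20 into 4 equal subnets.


New prefix = 20 + 2 = 22
Each subnet has 1024 addresses
  108.90.32.0/22
  108.90.36.0/22
  108.90.40.0/22
  108.90.44.0/22
Subnets: 108.90.32.0/22, 108.90.36.0/22, 108.90.40.0/22, 108.90.44.0/22
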